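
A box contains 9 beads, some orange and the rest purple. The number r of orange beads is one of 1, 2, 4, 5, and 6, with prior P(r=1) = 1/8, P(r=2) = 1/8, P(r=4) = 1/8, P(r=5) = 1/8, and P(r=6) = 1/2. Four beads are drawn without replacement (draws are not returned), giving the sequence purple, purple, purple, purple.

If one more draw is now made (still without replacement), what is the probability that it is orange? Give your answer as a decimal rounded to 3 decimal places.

0.297

For each hypothesis, P(data | H) works out to: P(data | r = 1) = (8/9)(7/8)(6/7)(5/6) = 0.55556; P(data | r = 2) = (7/9)(6/8)(5/7)(4/6) = 0.27778; P(data | r = 4) = (5/9)(4/8)(3/7)(2/6) = 0.039683; P(data | r = 5) = (4/9)(3/8)(2/7)(1/6) = 0.0079365; P(data | r = 6) = (3/9)(2/8)(1/7)(0/6) = 0.
Multiplying each by its prior: 1/8 · 0.55556 = 0.069444, 1/8 · 0.27778 = 0.034722, 1/8 · 0.039683 = 0.0049603, 1/8 · 0.0079365 = 0.00099206, 1/2 · 0 = 0; summing to 0.11012.
Normalising, the posterior is P(r = 1 | data) = 0.63063, P(r = 2 | data) = 0.31532, P(r = 4 | data) = 0.045045, P(r = 5 | data) = 0.009009, P(r = 6 | data) = 0.
Averaging over the posterior, P(orange next | data) = (1/5)(0.63063) + (2/5)(0.31532) + (4/5)(0.045045) + (1)(0.009009) = 0.2973.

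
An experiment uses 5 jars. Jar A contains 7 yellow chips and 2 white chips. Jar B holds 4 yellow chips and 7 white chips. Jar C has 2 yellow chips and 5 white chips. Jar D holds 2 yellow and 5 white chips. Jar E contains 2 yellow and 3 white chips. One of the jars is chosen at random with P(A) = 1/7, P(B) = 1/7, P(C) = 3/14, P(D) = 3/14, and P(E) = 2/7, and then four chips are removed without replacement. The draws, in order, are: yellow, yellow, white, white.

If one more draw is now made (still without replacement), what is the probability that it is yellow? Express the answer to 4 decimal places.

0.1058

For each hypothesis, P(data | H) works out to: P(data | jar A) = (7/9)(6/8)(2/7)(1/6) = 0.027778; P(data | jar B) = (4/11)(3/10)(7/9)(6/8) = 0.063636; P(data | jar C) = (2/7)(1/6)(5/5)(4/4) = 0.047619; P(data | jar D) = (2/7)(1/6)(5/5)(4/4) = 0.047619; P(data | jar E) = (2/5)(1/4)(3/3)(2/2) = 0.1.
Multiplying each by its prior: 1/7 · 0.027778 = 0.0039683, 1/7 · 0.063636 = 0.0090909, 3/14 · 0.047619 = 0.010204, 3/14 · 0.047619 = 0.010204, 2/7 · 0.1 = 0.028571; with total 0.062039.
Dividing through by the total gives posterior P(jar A | data) = 0.063964, P(jar B | data) = 0.14654, P(jar C | data) = 0.16448, P(jar D | data) = 0.16448, P(jar E | data) = 0.46054.
Averaging over the posterior, P(yellow next | data) = (1)(0.063964) + (2/7)(0.14654) + (0)(0.16448) + (0)(0.16448) + (0)(0.46054) = 0.10583.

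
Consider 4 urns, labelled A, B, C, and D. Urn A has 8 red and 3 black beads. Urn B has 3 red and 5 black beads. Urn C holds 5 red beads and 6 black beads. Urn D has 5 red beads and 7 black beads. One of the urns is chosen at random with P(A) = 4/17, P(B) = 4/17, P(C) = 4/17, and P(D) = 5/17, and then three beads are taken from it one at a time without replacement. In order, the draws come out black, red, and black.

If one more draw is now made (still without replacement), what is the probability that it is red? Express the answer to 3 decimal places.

For each hypothesis, P(data | H) works out to: P(data | urn A) = (3/11)(8/10)(2/9) = 0.048485; P(data | urn B) = (5/8)(3/7)(4/6) = 0.17857; P(data | urn C) = (6/11)(5/10)(5/9) = 0.15152; P(data | urn D) = (7/12)(5/11)(6/10) = 0.15909.
Multiplying each by its prior: 4/17 · 0.048485 = 0.011408, 4/17 · 0.17857 = 0.042017, 4/17 · 0.15152 = 0.035651, 5/17 · 0.15909 = 0.046791; with total 0.13587.
The posterior is then P(urn A | data) = 0.083966, P(urn B | data) = 0.30925, P(urn C | data) = 0.26239, P(urn D | data) = 0.34439.
Averaging over the posterior, P(red next | data) = (7/8)(0.083966) + (2/5)(0.30925) + (1/2)(0.26239) + (4/9)(0.34439) = 0.48143.

0.481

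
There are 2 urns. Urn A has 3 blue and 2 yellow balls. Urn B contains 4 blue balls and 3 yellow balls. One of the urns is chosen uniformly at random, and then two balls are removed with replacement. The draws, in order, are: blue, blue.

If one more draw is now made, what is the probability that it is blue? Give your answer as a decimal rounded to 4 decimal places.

For each hypothesis, P(data | H) works out to: P(data | urn A) = (3/5)(3/5) = 0.36; P(data | urn B) = (4/7)(4/7) = 0.32653.
The prior-weighted likelihoods are 1/2 · 0.36 = 0.18, 1/2 · 0.32653 = 0.16327; these sum to 0.34327.
Dividing through by the total gives posterior P(urn A | data) = 0.52438, P(urn B | data) = 0.47562.
The predictive probability is P(blue next | data) = (3/5)(0.52438) + (4/7)(0.47562) = 0.58641.

0.5864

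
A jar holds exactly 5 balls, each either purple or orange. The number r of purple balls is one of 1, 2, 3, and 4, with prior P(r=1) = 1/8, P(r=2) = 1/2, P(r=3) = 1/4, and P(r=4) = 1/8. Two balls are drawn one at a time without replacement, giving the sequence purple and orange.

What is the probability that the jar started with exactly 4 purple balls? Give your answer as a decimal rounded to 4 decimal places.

0.0909

Compute the likelihood of the observed sequence for each case: P(data | r = 1) = (1/5)(4/4) = 1/5; P(data | r = 2) = (2/5)(3/4) = 3/10; P(data | r = 3) = (3/5)(2/4) = 3/10; P(data | r = 4) = (4/5)(1/4) = 1/5.
Multiplying each by its prior: 1/8 · 1/5 = 1/40, 1/2 · 3/10 = 3/20, 1/4 · 3/10 = 3/40, 1/8 · 1/5 = 1/40; summing to 11/40.
Therefore the posterior P(r = 4 | data) = (1/40) / (11/40) = 1/11.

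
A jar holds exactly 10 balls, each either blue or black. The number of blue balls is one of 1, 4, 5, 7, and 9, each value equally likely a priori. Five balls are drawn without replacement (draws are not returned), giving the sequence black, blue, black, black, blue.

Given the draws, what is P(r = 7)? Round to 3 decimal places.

0.087

The likelihood of the observed sequence under each hypothesis: P(data | r = 1) = (9/10)(1/9)(8/8)(7/7)(0/6) = 0; P(data | r = 4) = (6/10)(4/9)(5/8)(4/7)(3/6) = 0.047619; P(data | r = 5) = (5/10)(5/9)(4/8)(3/7)(4/6) = 0.039683; P(data | r = 7) = (3/10)(7/9)(2/8)(1/7)(6/6) = 0.0083333; P(data | r = 9) = (1/10)(9/9)(0/8) = 0.
The prior-weighted likelihoods are 1/5 · 0 = 0, 1/5 · 0.047619 = 0.0095238, 1/5 · 0.039683 = 0.0079365, 1/5 · 0.0083333 = 0.0016667, 1/5 · 0 = 0; summing to 0.019127.
Therefore the posterior P(r = 7 | data) = (0.0016667) / (0.019127) = 0.087137.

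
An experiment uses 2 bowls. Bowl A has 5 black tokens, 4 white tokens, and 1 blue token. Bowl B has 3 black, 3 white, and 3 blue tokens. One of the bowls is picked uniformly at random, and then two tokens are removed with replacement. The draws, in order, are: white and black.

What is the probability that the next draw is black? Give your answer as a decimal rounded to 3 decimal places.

0.440

For each hypothesis, P(data | H) works out to: P(data | bowl A) = (4/10)(5/10) = 1/5; P(data | bowl B) = (3/9)(3/9) = 1/9.
Weighting by the prior gives 1/2 · 1/5 = 1/10, 1/2 · 1/9 = 1/18; summing to 7/45.
The posterior is then P(bowl A | data) = 9/14, P(bowl B | data) = 5/14.
The predictive probability is P(black next | data) = (1/2)(9/14) + (1/3)(5/14) = 37/84.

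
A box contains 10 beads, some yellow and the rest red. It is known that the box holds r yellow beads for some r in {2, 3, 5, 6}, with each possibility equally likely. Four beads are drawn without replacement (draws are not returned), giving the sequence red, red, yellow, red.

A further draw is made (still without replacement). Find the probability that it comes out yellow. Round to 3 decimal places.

0.368

Under each hypothesis, the probability of the observed sequence is: P(data | r = 2) = (8/10)(7/9)(2/8)(6/7) = 0.13333; P(data | r = 3) = (7/10)(6/9)(3/8)(5/7) = 0.125; P(data | r = 5) = (5/10)(4/9)(5/8)(3/7) = 0.059524; P(data | r = 6) = (4/10)(3/9)(6/8)(2/7) = 0.028571.
Weighting by the prior gives 1/4 · 0.13333 = 0.033333, 1/4 · 0.125 = 0.03125, 1/4 · 0.059524 = 0.014881, 1/4 · 0.028571 = 0.0071429; summing to 0.086607.
Dividing through by the total gives posterior P(r = 2 | data) = 0.38488, P(r = 3 | data) = 0.36082, P(r = 5 | data) = 0.17182, P(r = 6 | data) = 0.082474.
The predictive probability is P(yellow next | data) = (1/6)(0.38488) + (1/3)(0.36082) + (2/3)(0.17182) + (5/6)(0.082474) = 0.3677.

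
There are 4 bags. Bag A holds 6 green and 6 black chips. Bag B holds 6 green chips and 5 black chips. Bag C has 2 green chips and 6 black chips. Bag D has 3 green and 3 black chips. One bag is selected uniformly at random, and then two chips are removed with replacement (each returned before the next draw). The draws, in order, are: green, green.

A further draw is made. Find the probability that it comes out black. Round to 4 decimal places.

0.5024

Compute the likelihood of the observed sequence for each case: P(data | bag A) = (6/12)(6/12) = 0.25; P(data | bag B) = (6/11)(6/11) = 0.29752; P(data | bag C) = (2/8)(2/8) = 0.0625; P(data | bag D) = (3/6)(3/6) = 0.25.
Weighting by the prior gives 1/4 · 0.25 = 0.0625, 1/4 · 0.29752 = 0.07438, 1/4 · 0.0625 = 0.015625, 1/4 · 0.25 = 0.0625; with total 0.21501.
Normalising, the posterior is P(bag A | data) = 0.29069, P(bag B | data) = 0.34595, P(bag C | data) = 0.072673, P(bag D | data) = 0.29069.
So P(black next | data) = Σ P(black next | H) P(H | data) = (1/2)(0.29069) + (5/11)(0.34595) + (3/4)(0.072673) + (1/2)(0.29069) = 0.50244.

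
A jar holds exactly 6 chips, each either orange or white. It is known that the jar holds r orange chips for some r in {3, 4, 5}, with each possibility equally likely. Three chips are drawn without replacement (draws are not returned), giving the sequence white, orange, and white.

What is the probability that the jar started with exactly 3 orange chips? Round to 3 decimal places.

0.692

For each hypothesis, P(data | H) works out to: P(data | r = 3) = (3/6)(3/5)(2/4) = 3/20; P(data | r = 4) = (2/6)(4/5)(1/4) = 1/15; P(data | r = 5) = (1/6)(5/5)(0/4) = 0.
The prior-weighted likelihoods are 1/3 · 3/20 = 1/20, 1/3 · 1/15 = 1/45, 1/3 · 0 = 0; these sum to 13/180.
By Bayes' rule, P(r = 3 | data) = (1/20) / (13/180) = 9/13.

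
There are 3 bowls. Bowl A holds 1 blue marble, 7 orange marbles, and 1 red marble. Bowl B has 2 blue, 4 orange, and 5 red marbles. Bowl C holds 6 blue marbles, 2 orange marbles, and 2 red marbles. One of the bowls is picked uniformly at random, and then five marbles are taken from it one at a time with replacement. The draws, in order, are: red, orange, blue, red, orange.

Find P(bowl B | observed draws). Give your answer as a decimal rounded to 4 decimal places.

0.7351

For each hypothesis, P(data | H) works out to: P(data | bowl A) = (1/9)(7/9)(1/9)(1/9)(7/9) = 0.00082982; P(data | bowl B) = (5/11)(4/11)(2/11)(5/11)(4/11) = 0.0049674; P(data | bowl C) = (2/10)(2/10)(6/10)(2/10)(2/10) = 0.00096.
The prior-weighted likelihoods are 1/3 · 0.00082982 = 0.00027661, 1/3 · 0.0049674 = 0.0016558, 1/3 · 0.00096 = 0.00032; with total 0.0022524.
So P(bowl B | data) = (0.0016558) / (0.0022524) = 0.73512.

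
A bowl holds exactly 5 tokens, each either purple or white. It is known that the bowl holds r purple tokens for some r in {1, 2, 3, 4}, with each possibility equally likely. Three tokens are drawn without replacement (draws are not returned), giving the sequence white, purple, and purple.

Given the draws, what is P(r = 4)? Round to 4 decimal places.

0.4000

Compute the likelihood of the observed sequence for each case: P(data | r = 1) = (4/5)(1/4)(0/3) = 0; P(data | r = 2) = (3/5)(2/4)(1/3) = 1/10; P(data | r = 3) = (2/5)(3/4)(2/3) = 1/5; P(data | r = 4) = (1/5)(4/4)(3/3) = 1/5.
Weighting by the prior gives 1/4 · 0 = 0, 1/4 · 1/10 = 1/40, 1/4 · 1/5 = 1/20, 1/4 · 1/5 = 1/20; these sum to 1/8.
So P(r = 4 | data) = (1/20) / (1/8) = 2/5.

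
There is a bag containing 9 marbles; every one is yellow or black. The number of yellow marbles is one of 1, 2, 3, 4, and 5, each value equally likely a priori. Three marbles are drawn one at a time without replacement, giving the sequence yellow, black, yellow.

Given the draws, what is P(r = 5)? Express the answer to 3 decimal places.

Under each hypothesis, the probability of the observed sequence is: P(data | r = 1) = (1/9)(8/8)(0/7) = 0; P(data | r = 2) = (2/9)(7/8)(1/7) = 1/36; P(data | r = 3) = (3/9)(6/8)(2/7) = 1/14; P(data | r = 4) = (4/9)(5/8)(3/7) = 5/42; P(data | r = 5) = (5/9)(4/8)(4/7) = 10/63.
Weighting by the prior gives 1/5 · 0 = 0, 1/5 · 1/36 = 1/180, 1/5 · 1/14 = 1/70, 1/5 · 5/42 = 1/42, 1/5 · 10/63 = 2/63; with total 19/252.
By Bayes' rule, P(r = 5 | data) = (2/63) / (19/252) = 8/19.

0.421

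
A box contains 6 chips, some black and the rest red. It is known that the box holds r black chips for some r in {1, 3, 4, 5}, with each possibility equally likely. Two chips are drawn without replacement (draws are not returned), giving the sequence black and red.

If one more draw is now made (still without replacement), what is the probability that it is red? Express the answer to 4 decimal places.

0.4259

The likelihood of the observed sequence under each hypothesis: P(data | r = 1) = (1/6)(5/5) = 1/6; P(data | r = 3) = (3/6)(3/5) = 3/10; P(data | r = 4) = (4/6)(2/5) = 4/15; P(data | r = 5) = (5/6)(1/5) = 1/6.
Weighting by the prior gives 1/4 · 1/6 = 1/24, 1/4 · 3/10 = 3/40, 1/4 · 4/15 = 1/15, 1/4 · 1/6 = 1/24; these sum to 9/40.
Dividing through by the total gives posterior P(r = 1 | data) = 5/27, P(r = 3 | data) = 1/3, P(r = 4 | data) = 8/27, P(r = 5 | data) = 5/27.
So P(red next | data) = Σ P(red next | H) P(H | data) = (1)(5/27) + (1/2)(1/3) + (1/4)(8/27) + (0)(5/27) = 23/54.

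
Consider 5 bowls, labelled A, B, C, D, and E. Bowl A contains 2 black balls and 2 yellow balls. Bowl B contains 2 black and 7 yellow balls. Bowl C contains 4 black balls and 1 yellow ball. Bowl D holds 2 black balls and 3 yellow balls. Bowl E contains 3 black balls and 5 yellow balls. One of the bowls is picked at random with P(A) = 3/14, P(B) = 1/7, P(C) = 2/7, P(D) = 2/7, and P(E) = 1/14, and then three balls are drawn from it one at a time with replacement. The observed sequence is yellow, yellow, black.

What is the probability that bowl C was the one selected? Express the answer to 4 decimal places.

0.0857

The likelihood of the observed sequence under each hypothesis: P(data | bowl A) = (2/4)(2/4)(2/4) = 0.125; P(data | bowl B) = (7/9)(7/9)(2/9) = 0.13443; P(data | bowl C) = (1/5)(1/5)(4/5) = 0.032; P(data | bowl D) = (3/5)(3/5)(2/5) = 0.144; P(data | bowl E) = (5/8)(5/8)(3/8) = 0.14648.
Multiplying each by its prior: 3/14 · 0.125 = 0.026786, 1/7 · 0.13443 = 0.019204, 2/7 · 0.032 = 0.0091429, 2/7 · 0.144 = 0.041143, 1/14 · 0.14648 = 0.010463; summing to 0.10674.
By Bayes' rule, P(bowl C | data) = (0.0091429) / (0.10674) = 0.085656.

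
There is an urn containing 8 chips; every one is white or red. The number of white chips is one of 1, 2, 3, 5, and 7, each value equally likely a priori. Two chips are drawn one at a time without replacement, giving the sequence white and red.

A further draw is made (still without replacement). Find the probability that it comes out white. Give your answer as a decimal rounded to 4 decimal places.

The likelihood of the observed sequence under each hypothesis: P(data | r = 1) = (1/8)(7/7) = 1/8; P(data | r = 2) = (2/8)(6/7) = 3/14; P(data | r = 3) = (3/8)(5/7) = 15/56; P(data | r = 5) = (5/8)(3/7) = 15/56; P(data | r = 7) = (7/8)(1/7) = 1/8.
Multiplying each by its prior: 1/5 · 1/8 = 1/40, 1/5 · 3/14 = 3/70, 1/5 · 15/56 = 3/56, 1/5 · 15/56 = 3/56, 1/5 · 1/8 = 1/40; summing to 1/5.
The posterior is then P(r = 1 | data) = 1/8, P(r = 2 | data) = 3/14, P(r = 3 | data) = 15/56, P(r = 5 | data) = 15/56, P(r = 7 | data) = 1/8.
The predictive probability is P(white next | data) = (0)(1/8) + (1/6)(3/14) + (1/3)(15/56) + (2/3)(15/56) + (1)(1/8) = 3/7.

0.4286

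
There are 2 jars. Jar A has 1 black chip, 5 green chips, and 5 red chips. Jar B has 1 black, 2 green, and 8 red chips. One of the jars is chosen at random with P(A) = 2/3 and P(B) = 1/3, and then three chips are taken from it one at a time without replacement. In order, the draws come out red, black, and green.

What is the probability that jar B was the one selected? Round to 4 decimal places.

Compute the likelihood of the observed sequence for each case: P(data | jar A) = (5/11)(1/10)(5/9) = 0.025253; P(data | jar B) = (8/11)(1/10)(2/9) = 0.016162.
Weighting by the prior gives 2/3 · 0.025253 = 0.016835, 1/3 · 0.016162 = 0.0053872; summing to 0.022222.
Hence P(jar B | data) = (0.0053872) / (0.022222) = 0.24242.

0.2424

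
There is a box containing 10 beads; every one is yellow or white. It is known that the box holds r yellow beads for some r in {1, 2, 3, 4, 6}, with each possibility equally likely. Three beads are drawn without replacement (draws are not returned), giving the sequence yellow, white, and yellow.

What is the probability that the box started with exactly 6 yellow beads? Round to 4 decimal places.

Compute the likelihood of the observed sequence for each case: P(data | r = 1) = (1/10)(9/9)(0/8) = 0; P(data | r = 2) = (2/10)(8/9)(1/8) = 1/45; P(data | r = 3) = (3/10)(7/9)(2/8) = 7/120; P(data | r = 4) = (4/10)(6/9)(3/8) = 1/10; P(data | r = 6) = (6/10)(4/9)(5/8) = 1/6.
The prior-weighted likelihoods are 1/5 · 0 = 0, 1/5 · 1/45 = 1/225, 1/5 · 7/120 = 7/600, 1/5 · 1/10 = 1/50, 1/5 · 1/6 = 1/30; these sum to 5/72.
Hence P(r = 6 | data) = (1/30) / (5/72) = 12/25.

0.4800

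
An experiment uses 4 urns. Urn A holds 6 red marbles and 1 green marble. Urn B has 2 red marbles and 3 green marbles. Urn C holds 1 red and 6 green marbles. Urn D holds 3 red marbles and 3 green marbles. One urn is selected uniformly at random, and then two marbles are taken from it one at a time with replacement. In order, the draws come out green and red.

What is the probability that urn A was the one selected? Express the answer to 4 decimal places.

0.1666

The likelihood of the observed sequence under each hypothesis: P(data | urn A) = (1/7)(6/7) = 0.12245; P(data | urn B) = (3/5)(2/5) = 0.24; P(data | urn C) = (6/7)(1/7) = 0.12245; P(data | urn D) = (3/6)(3/6) = 0.25.
Multiplying each by its prior: 1/4 · 0.12245 = 0.030612, 1/4 · 0.24 = 0.06, 1/4 · 0.12245 = 0.030612, 1/4 · 0.25 = 0.0625; with total 0.18372.
Hence P(urn A | data) = (0.030612) / (0.18372) = 0.16662.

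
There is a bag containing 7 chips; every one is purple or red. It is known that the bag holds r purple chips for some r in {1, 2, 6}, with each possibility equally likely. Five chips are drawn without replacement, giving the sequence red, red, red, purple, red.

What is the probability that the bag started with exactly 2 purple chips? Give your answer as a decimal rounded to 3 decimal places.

For each hypothesis, P(data | H) works out to: P(data | r = 1) = (6/7)(5/6)(4/5)(1/4)(3/3) = 1/7; P(data | r = 2) = (5/7)(4/6)(3/5)(2/4)(2/3) = 2/21; P(data | r = 6) = (1/7)(0/6) = 0.
The prior-weighted likelihoods are 1/3 · 1/7 = 1/21, 1/3 · 2/21 = 2/63, 1/3 · 0 = 0; these sum to 5/63.
Hence P(r = 2 | data) = (2/63) / (5/63) = 2/5.

0.400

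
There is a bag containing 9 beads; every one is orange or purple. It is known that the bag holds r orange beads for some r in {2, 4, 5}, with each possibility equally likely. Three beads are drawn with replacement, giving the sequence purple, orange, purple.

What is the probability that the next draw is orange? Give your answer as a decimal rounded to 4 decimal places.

The likelihood of the observed sequence under each hypothesis: P(data | r = 2) = (7/9)(2/9)(7/9) = 0.13443; P(data | r = 4) = (5/9)(4/9)(5/9) = 0.13717; P(data | r = 5) = (4/9)(5/9)(4/9) = 0.10974.
Weighting by the prior gives 1/3 · 0.13443 = 0.04481, 1/3 · 0.13717 = 0.045725, 1/3 · 0.10974 = 0.03658; summing to 0.12711.
Normalising, the posterior is P(r = 2 | data) = 0.35252, P(r = 4 | data) = 0.35971, P(r = 5 | data) = 0.28777.
The predictive probability is P(orange next | data) = (2/9)(0.35252) + (4/9)(0.35971) + (5/9)(0.28777) = 0.39808.

0.3981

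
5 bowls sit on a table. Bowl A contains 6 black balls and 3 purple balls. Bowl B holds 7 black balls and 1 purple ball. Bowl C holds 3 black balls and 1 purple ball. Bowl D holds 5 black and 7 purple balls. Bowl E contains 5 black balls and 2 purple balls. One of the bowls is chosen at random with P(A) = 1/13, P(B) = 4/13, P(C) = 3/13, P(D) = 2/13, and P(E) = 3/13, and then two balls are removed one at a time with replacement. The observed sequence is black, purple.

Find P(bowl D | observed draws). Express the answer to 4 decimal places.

0.2095

Compute the likelihood of the observed sequence for each case: P(data | bowl A) = (6/9)(3/9) = 0.22222; P(data | bowl B) = (7/8)(1/8) = 0.10938; P(data | bowl C) = (3/4)(1/4) = 0.1875; P(data | bowl D) = (5/12)(7/12) = 0.24306; P(data | bowl E) = (5/7)(2/7) = 0.20408.
Weighting by the prior gives 1/13 · 0.22222 = 0.017094, 4/13 · 0.10938 = 0.033654, 3/13 · 0.1875 = 0.043269, 2/13 · 0.24306 = 0.037393, 3/13 · 0.20408 = 0.047096; with total 0.17851.
Therefore the posterior P(bowl D | data) = (0.037393) / (0.17851) = 0.20948.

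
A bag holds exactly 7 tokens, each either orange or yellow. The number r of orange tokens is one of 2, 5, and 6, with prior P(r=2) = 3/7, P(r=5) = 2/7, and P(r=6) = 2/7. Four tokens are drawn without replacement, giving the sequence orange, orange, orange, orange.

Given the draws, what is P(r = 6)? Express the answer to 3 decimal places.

For each hypothesis, P(data | H) works out to: P(data | r = 2) = (2/7)(1/6)(0/5) = 0; P(data | r = 5) = (5/7)(4/6)(3/5)(2/4) = 1/7; P(data | r = 6) = (6/7)(5/6)(4/5)(3/4) = 3/7.
Weighting by the prior gives 3/7 · 0 = 0, 2/7 · 1/7 = 2/49, 2/7 · 3/7 = 6/49; these sum to 8/49.
So P(r = 6 | data) = (6/49) / (8/49) = 3/4.

0.750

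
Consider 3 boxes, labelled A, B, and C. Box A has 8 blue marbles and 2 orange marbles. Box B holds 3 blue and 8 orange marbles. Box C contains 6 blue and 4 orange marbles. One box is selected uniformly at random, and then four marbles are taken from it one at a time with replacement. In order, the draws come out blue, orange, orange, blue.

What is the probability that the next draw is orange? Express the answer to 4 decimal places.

0.4633

Under each hypothesis, the probability of the observed sequence is: P(data | box A) = (8/10)(2/10)(2/10)(8/10) = 0.0256; P(data | box B) = (3/11)(8/11)(8/11)(3/11) = 0.039342; P(data | box C) = (6/10)(4/10)(4/10)(6/10) = 0.0576.
The prior-weighted likelihoods are 1/3 · 0.0256 = 0.0085333, 1/3 · 0.039342 = 0.013114, 1/3 · 0.0576 = 0.0192; these sum to 0.040847.
The posterior is then P(box A | data) = 0.20891, P(box B | data) = 0.32105, P(box C | data) = 0.47004.
The predictive probability is P(orange next | data) = (1/5)(0.20891) + (8/11)(0.32105) + (2/5)(0.47004) = 0.46329.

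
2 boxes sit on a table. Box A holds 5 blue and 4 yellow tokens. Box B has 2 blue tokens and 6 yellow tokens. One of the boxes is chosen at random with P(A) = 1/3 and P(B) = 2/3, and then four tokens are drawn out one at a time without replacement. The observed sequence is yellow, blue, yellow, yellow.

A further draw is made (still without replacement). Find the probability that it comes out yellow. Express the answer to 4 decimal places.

0.6829

For each hypothesis, P(data | H) works out to: P(data | box A) = (4/9)(5/8)(3/7)(2/6) = 5/126; P(data | box B) = (6/8)(2/7)(5/6)(4/5) = 1/7.
Multiplying each by its prior: 1/3 · 5/126 = 5/378, 2/3 · 1/7 = 2/21; summing to 41/378.
Dividing through by the total gives posterior P(box A | data) = 5/41, P(box B | data) = 36/41.
The predictive probability is P(yellow next | data) = (1/5)(5/41) + (3/4)(36/41) = 28/41.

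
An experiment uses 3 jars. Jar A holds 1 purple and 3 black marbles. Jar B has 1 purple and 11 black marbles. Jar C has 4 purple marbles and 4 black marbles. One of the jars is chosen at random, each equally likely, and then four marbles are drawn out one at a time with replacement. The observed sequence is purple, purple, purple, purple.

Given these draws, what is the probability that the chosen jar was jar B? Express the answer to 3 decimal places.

0.001

Compute the likelihood of the observed sequence for each case: P(data | jar A) = (1/4)(1/4)(1/4)(1/4) = 0.0039062; P(data | jar B) = (1/12)(1/12)(1/12)(1/12) = 4.8225e-05; P(data | jar C) = (4/8)(4/8)(4/8)(4/8) = 0.0625.
Multiplying each by its prior: 1/3 · 0.0039062 = 0.0013021, 1/3 · 4.8225e-05 = 1.6075e-05, 1/3 · 0.0625 = 0.020833; summing to 0.022151.
So P(jar B | data) = (1.6075e-05) / (0.022151) = 0.00072569.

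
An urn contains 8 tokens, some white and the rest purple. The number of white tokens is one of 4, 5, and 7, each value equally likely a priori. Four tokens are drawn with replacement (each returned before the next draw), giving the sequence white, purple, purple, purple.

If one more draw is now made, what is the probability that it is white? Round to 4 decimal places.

0.5490

The likelihood of the observed sequence under each hypothesis: P(data | r = 4) = (4/8)(4/8)(4/8)(4/8) = 0.0625; P(data | r = 5) = (5/8)(3/8)(3/8)(3/8) = 0.032959; P(data | r = 7) = (7/8)(1/8)(1/8)(1/8) = 0.001709.
The prior-weighted likelihoods are 1/3 · 0.0625 = 0.020833, 1/3 · 0.032959 = 0.010986, 1/3 · 0.001709 = 0.00056966; with total 0.032389.
Normalising, the posterior is P(r = 4 | data) = 0.64322, P(r = 5 | data) = 0.3392, P(r = 7 | data) = 0.017588.
Averaging over the posterior, P(white next | data) = (1/2)(0.64322) + (5/8)(0.3392) + (7/8)(0.017588) = 0.54899.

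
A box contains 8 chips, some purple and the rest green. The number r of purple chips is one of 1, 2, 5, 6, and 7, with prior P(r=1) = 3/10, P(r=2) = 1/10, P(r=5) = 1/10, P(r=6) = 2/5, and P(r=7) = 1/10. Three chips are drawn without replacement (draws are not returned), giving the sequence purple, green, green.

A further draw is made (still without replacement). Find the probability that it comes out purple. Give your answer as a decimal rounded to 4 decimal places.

The likelihood of the observed sequence under each hypothesis: P(data | r = 1) = (1/8)(7/7)(6/6) = 1/8; P(data | r = 2) = (2/8)(6/7)(5/6) = 5/28; P(data | r = 5) = (5/8)(3/7)(2/6) = 5/56; P(data | r = 6) = (6/8)(2/7)(1/6) = 1/28; P(data | r = 7) = (7/8)(1/7)(0/6) = 0.
Weighting by the prior gives 3/10 · 1/8 = 3/80, 1/10 · 5/28 = 1/56, 1/10 · 5/56 = 1/112, 2/5 · 1/28 = 1/70, 1/10 · 0 = 0; these sum to 11/140.
Normalising, the posterior is P(r = 1 | data) = 21/44, P(r = 2 | data) = 5/22, P(r = 5 | data) = 5/44, P(r = 6 | data) = 2/11, P(r = 7 | data) = 0.
Averaging over the posterior, P(purple next | data) = (0)(21/44) + (1/5)(5/22) + (4/5)(5/44) + (1)(2/11) = 7/22.

0.3182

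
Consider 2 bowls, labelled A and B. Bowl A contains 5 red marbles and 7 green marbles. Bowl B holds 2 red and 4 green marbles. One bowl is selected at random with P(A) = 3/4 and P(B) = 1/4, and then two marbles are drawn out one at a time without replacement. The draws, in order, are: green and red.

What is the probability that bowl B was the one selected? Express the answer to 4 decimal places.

The likelihood of the observed sequence under each hypothesis: P(data | bowl A) = (7/12)(5/11) = 0.26515; P(data | bowl B) = (4/6)(2/5) = 0.26667.
Multiplying each by its prior: 3/4 · 0.26515 = 0.19886, 1/4 · 0.26667 = 0.066667; summing to 0.26553.
Therefore the posterior P(bowl B | data) = (0.066667) / (0.26553) = 0.25107.

0.2511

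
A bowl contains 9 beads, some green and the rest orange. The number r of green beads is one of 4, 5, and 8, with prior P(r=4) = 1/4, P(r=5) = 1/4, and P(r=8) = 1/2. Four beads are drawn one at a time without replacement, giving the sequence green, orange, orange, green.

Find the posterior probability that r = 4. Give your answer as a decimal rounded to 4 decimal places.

0.5000

For each hypothesis, P(data | H) works out to: P(data | r = 4) = (4/9)(5/8)(4/7)(3/6) = 5/63; P(data | r = 5) = (5/9)(4/8)(3/7)(4/6) = 5/63; P(data | r = 8) = (8/9)(1/8)(0/7) = 0.
The prior-weighted likelihoods are 1/4 · 5/63 = 5/252, 1/4 · 5/63 = 5/252, 1/2 · 0 = 0; with total 5/126.
Hence P(r = 4 | data) = (5/252) / (5/126) = 1/2.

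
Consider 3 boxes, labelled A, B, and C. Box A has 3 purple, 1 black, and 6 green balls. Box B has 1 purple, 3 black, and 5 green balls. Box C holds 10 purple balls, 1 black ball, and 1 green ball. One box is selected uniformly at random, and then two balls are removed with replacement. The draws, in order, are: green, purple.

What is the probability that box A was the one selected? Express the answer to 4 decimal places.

0.5785

Compute the likelihood of the observed sequence for each case: P(data | box A) = (6/10)(3/10) = 0.18; P(data | box B) = (5/9)(1/9) = 0.061728; P(data | box C) = (1/12)(10/12) = 0.069444.
Weighting by the prior gives 1/3 · 0.18 = 0.06, 1/3 · 0.061728 = 0.020576, 1/3 · 0.069444 = 0.023148; with total 0.10372.
Hence P(box A | data) = (0.06) / (0.10372) = 0.57846.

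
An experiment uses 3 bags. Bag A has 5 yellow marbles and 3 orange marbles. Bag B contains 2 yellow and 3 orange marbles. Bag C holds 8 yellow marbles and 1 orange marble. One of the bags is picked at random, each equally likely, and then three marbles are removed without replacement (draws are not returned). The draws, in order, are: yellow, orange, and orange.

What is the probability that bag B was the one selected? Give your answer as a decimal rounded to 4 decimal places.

The likelihood of the observed sequence under each hypothesis: P(data | bag A) = (5/8)(3/7)(2/6) = 5/56; P(data | bag B) = (2/5)(3/4)(2/3) = 1/5; P(data | bag C) = (8/9)(1/8)(0/7) = 0.
Multiplying each by its prior: 1/3 · 5/56 = 5/168, 1/3 · 1/5 = 1/15, 1/3 · 0 = 0; with total 27/280.
Therefore the posterior P(bag B | data) = (1/15) / (27/280) = 56/81.

0.6914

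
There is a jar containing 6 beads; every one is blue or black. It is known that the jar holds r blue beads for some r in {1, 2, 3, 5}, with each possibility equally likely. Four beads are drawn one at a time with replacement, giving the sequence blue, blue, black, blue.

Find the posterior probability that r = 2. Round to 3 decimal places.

For each hypothesis, P(data | H) works out to: P(data | r = 1) = (1/6)(1/6)(5/6)(1/6) = 0.003858; P(data | r = 2) = (2/6)(2/6)(4/6)(2/6) = 0.024691; P(data | r = 3) = (3/6)(3/6)(3/6)(3/6) = 0.0625; P(data | r = 5) = (5/6)(5/6)(1/6)(5/6) = 0.096451.
Weighting by the prior gives 1/4 · 0.003858 = 0.00096451, 1/4 · 0.024691 = 0.0061728, 1/4 · 0.0625 = 0.015625, 1/4 · 0.096451 = 0.024113; these sum to 0.046875.
Hence P(r = 2 | data) = (0.0061728) / (0.046875) = 0.13169.

0.132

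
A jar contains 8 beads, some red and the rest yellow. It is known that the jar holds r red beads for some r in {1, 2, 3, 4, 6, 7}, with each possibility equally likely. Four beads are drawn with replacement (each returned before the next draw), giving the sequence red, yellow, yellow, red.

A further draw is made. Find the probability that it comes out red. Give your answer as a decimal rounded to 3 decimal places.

Under each hypothesis, the probability of the observed sequence is: P(data | r = 1) = (1/8)(7/8)(7/8)(1/8) = 0.011963; P(data | r = 2) = (2/8)(6/8)(6/8)(2/8) = 0.035156; P(data | r = 3) = (3/8)(5/8)(5/8)(3/8) = 0.054932; P(data | r = 4) = (4/8)(4/8)(4/8)(4/8) = 0.0625; P(data | r = 6) = (6/8)(2/8)(2/8)(6/8) = 0.035156; P(data | r = 7) = (7/8)(1/8)(1/8)(7/8) = 0.011963.
Weighting by the prior gives 1/6 · 0.011963 = 0.0019938, 1/6 · 0.035156 = 0.0058594, 1/6 · 0.054932 = 0.0091553, 1/6 · 0.0625 = 0.010417, 1/6 · 0.035156 = 0.0058594, 1/6 · 0.011963 = 0.0019938; with total 0.035278.
Normalising, the posterior is P(r = 1 | data) = 0.056517, P(r = 2 | data) = 0.16609, P(r = 3 | data) = 0.25952, P(r = 4 | data) = 0.29527, P(r = 6 | data) = 0.16609, P(r = 7 | data) = 0.056517.
Averaging over the posterior, P(red next | data) = (1/8)(0.056517) + (1/4)(0.16609) + (3/8)(0.25952) + (1/2)(0.29527) + (3/4)(0.16609) + (7/8)(0.056517) = 0.46756.

0.468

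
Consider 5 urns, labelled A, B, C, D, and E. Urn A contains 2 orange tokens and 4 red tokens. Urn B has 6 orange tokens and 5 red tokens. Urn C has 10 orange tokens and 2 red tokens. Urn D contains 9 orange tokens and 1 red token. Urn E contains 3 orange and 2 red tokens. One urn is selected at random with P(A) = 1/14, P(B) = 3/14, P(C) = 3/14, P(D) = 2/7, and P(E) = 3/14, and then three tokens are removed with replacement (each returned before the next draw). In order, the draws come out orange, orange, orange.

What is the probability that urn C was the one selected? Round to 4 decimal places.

0.2981

For each hypothesis, P(data | H) works out to: P(data | urn A) = (2/6)(2/6)(2/6) = 0.037037; P(data | urn B) = (6/11)(6/11)(6/11) = 0.16228; P(data | urn C) = (10/12)(10/12)(10/12) = 0.5787; P(data | urn D) = (9/10)(9/10)(9/10) = 0.729; P(data | urn E) = (3/5)(3/5)(3/5) = 0.216.
The prior-weighted likelihoods are 1/14 · 0.037037 = 0.0026455, 3/14 · 0.16228 = 0.034775, 3/14 · 0.5787 = 0.12401, 2/7 · 0.729 = 0.20829, 3/14 · 0.216 = 0.046286; these sum to 0.416.
Hence P(urn C | data) = (0.12401) / (0.416) = 0.2981.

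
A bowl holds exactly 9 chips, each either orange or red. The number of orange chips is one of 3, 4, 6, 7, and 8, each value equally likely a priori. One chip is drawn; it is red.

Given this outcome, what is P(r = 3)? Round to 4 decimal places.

Compute the likelihood of this draw for each case: P(data | r = 3) = (6/9) = 2/3; P(data | r = 4) = (5/9) = 5/9; P(data | r = 6) = (3/9) = 1/3; P(data | r = 7) = (2/9) = 2/9; P(data | r = 8) = (1/9) = 1/9.
Weighting by the prior gives 1/5 · 2/3 = 2/15, 1/5 · 5/9 = 1/9, 1/5 · 1/3 = 1/15, 1/5 · 2/9 = 2/45, 1/5 · 1/9 = 1/45; summing to 17/45.
Hence P(r = 3 | data) = (2/15) / (17/45) = 6/17.

0.3529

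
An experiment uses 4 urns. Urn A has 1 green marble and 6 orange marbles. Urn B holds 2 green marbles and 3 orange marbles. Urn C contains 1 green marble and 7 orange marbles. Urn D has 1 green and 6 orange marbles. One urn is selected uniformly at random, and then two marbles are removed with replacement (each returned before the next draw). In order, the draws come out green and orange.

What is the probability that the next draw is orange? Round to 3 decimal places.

Under each hypothesis, the probability of the observed sequence is: P(data | urn A) = (1/7)(6/7) = 0.12245; P(data | urn B) = (2/5)(3/5) = 0.24; P(data | urn C) = (1/8)(7/8) = 0.10938; P(data | urn D) = (1/7)(6/7) = 0.12245.
Multiplying each by its prior: 1/4 · 0.12245 = 0.030612, 1/4 · 0.24 = 0.06, 1/4 · 0.10938 = 0.027344, 1/4 · 0.12245 = 0.030612; summing to 0.14857.
Dividing through by the total gives posterior P(urn A | data) = 0.20605, P(urn B | data) = 0.40385, P(urn C | data) = 0.18405, P(urn D | data) = 0.20605.
So P(orange next | data) = Σ P(orange next | H) P(H | data) = (6/7)(0.20605) + (3/5)(0.40385) + (7/8)(0.18405) + (6/7)(0.20605) = 0.75658.

0.757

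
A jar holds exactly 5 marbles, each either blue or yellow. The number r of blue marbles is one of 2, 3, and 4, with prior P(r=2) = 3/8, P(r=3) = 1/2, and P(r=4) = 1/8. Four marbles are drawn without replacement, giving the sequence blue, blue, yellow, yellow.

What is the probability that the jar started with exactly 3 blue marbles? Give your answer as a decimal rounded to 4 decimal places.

0.5714

Compute the likelihood of the observed sequence for each case: P(data | r = 2) = (2/5)(1/4)(3/3)(2/2) = 1/10; P(data | r = 3) = (3/5)(2/4)(2/3)(1/2) = 1/10; P(data | r = 4) = (4/5)(3/4)(1/3)(0/2) = 0.
Weighting by the prior gives 3/8 · 1/10 = 3/80, 1/2 · 1/10 = 1/20, 1/8 · 0 = 0; these sum to 7/80.
Hence P(r = 3 | data) = (1/20) / (7/80) = 4/7.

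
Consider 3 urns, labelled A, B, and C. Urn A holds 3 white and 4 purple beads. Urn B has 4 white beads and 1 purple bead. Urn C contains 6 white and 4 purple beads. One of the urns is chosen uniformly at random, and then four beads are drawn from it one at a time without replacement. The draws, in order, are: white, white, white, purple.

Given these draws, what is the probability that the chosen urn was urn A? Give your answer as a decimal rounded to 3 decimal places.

0.088

Compute the likelihood of the observed sequence for each case: P(data | urn A) = (3/7)(2/6)(1/5)(4/4) = 1/35; P(data | urn B) = (4/5)(3/4)(2/3)(1/2) = 1/5; P(data | urn C) = (6/10)(5/9)(4/8)(4/7) = 2/21.
Multiplying each by its prior: 1/3 · 1/35 = 1/105, 1/3 · 1/5 = 1/15, 1/3 · 2/21 = 2/63; these sum to 34/315.
By Bayes' rule, P(urn A | data) = (1/105) / (34/315) = 3/34.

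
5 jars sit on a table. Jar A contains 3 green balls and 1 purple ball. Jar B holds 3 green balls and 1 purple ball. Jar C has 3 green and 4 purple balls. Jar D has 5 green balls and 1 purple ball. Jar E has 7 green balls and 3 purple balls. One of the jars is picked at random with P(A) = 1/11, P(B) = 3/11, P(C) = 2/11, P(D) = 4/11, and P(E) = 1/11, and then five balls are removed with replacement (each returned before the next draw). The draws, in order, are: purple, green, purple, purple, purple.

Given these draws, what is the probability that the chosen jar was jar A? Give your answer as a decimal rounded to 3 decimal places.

0.026

For each hypothesis, P(data | H) works out to: P(data | jar A) = (1/4)(3/4)(1/4)(1/4)(1/4) = 0.0029297; P(data | jar B) = (1/4)(3/4)(1/4)(1/4)(1/4) = 0.0029297; P(data | jar C) = (4/7)(3/7)(4/7)(4/7)(4/7) = 0.045695; P(data | jar D) = (1/6)(5/6)(1/6)(1/6)(1/6) = 0.000643; P(data | jar E) = (3/10)(7/10)(3/10)(3/10)(3/10) = 0.00567.
The prior-weighted likelihoods are 1/11 · 0.0029297 = 0.00026634, 3/11 · 0.0029297 = 0.00079901, 2/11 · 0.045695 = 0.0083082, 4/11 · 0.000643 = 0.00023382, 1/11 · 0.00567 = 0.00051545; summing to 0.010123.
By Bayes' rule, P(jar A | data) = (0.00026634) / (0.010123) = 0.02631.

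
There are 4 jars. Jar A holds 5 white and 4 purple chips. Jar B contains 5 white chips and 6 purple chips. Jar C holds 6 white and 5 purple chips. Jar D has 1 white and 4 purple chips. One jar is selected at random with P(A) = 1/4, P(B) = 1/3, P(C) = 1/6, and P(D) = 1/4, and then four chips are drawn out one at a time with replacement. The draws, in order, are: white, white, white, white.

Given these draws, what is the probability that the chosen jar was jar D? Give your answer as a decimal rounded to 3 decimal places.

0.008

The likelihood of the observed sequence under each hypothesis: P(data | jar A) = (5/9)(5/9)(5/9)(5/9) = 0.09526; P(data | jar B) = (5/11)(5/11)(5/11)(5/11) = 0.042688; P(data | jar C) = (6/11)(6/11)(6/11)(6/11) = 0.088519; P(data | jar D) = (1/5)(1/5)(1/5)(1/5) = 0.0016.
The prior-weighted likelihoods are 1/4 · 0.09526 = 0.023815, 1/3 · 0.042688 = 0.014229, 1/6 · 0.088519 = 0.014753, 1/4 · 0.0016 = 0.0004; with total 0.053198.
By Bayes' rule, P(jar D | data) = (0.0004) / (0.053198) = 0.0075191.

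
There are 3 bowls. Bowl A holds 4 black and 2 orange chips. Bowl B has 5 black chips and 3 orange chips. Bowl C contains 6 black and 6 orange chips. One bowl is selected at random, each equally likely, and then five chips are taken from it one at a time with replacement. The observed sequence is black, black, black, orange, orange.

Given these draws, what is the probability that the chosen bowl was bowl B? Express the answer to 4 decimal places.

Under each hypothesis, the probability of the observed sequence is: P(data | bowl A) = (4/6)(4/6)(4/6)(2/6)(2/6) = 0.032922; P(data | bowl B) = (5/8)(5/8)(5/8)(3/8)(3/8) = 0.034332; P(data | bowl C) = (6/12)(6/12)(6/12)(6/12)(6/12) = 0.03125.
Weighting by the prior gives 1/3 · 0.032922 = 0.010974, 1/3 · 0.034332 = 0.011444, 1/3 · 0.03125 = 0.010417; summing to 0.032835.
Therefore the posterior P(bowl B | data) = (0.011444) / (0.032835) = 0.34854.

0.3485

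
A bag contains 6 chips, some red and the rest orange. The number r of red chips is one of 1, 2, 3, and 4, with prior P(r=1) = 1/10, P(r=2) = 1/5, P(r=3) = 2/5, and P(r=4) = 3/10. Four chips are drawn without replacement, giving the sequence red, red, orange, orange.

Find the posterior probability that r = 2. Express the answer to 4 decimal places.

Compute the likelihood of the observed sequence for each case: P(data | r = 1) = (1/6)(0/5) = 0; P(data | r = 2) = (2/6)(1/5)(4/4)(3/3) = 1/15; P(data | r = 3) = (3/6)(2/5)(3/4)(2/3) = 1/10; P(data | r = 4) = (4/6)(3/5)(2/4)(1/3) = 1/15.
The prior-weighted likelihoods are 1/10 · 0 = 0, 1/5 · 1/15 = 1/75, 2/5 · 1/10 = 1/25, 3/10 · 1/15 = 1/50; these sum to 11/150.
Hence P(r = 2 | data) = (1/75) / (11/150) = 2/11.

0.1818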